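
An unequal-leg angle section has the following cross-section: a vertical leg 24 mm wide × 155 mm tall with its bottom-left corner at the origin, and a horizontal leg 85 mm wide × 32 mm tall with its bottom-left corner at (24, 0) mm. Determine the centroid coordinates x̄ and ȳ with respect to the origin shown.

x̄ = 35.02 mm, ȳ = 51.52 mm

Part | A | x̄ᵢ | ȳᵢ | A·x̄ᵢ | A·ȳᵢ
vertical leg | 3720.00 | 12.00 | 77.50 | 44640.00 | 288300.00
horizontal leg | 2720.00 | 66.50 | 16.00 | 180880.00 | 43520.00
Σ | 6440.00 |  |  | 225520.00 | 331820.00
x̄ = 225520.00 / 6440.00 = 35.02 mm
ȳ = 331820.00 / 6440.00 = 51.52 mm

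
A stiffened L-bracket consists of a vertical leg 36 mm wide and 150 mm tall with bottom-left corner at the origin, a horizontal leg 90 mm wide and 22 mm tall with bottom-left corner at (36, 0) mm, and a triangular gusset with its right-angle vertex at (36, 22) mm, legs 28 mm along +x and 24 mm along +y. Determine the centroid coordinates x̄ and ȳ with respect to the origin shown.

Part | A | x̄ᵢ | ȳᵢ | A·x̄ᵢ | A·ȳᵢ
vertical leg | 5400.00 | 18.00 | 75.00 | 97200.00 | 405000.00
horizontal leg | 1980.00 | 81.00 | 11.00 | 160380.00 | 21780.00
gusset | 336.00 | 45.33 | 30.00 | 15232.00 | 10080.00
Σ | 7716.00 |  |  | 272812.00 | 436860.00
x̄ = 272812.00 / 7716.00 = 35.36 mm
ȳ = 436860.00 / 7716.00 = 56.62 mm

x̄ = 35.36 mm, ȳ = 56.62 mm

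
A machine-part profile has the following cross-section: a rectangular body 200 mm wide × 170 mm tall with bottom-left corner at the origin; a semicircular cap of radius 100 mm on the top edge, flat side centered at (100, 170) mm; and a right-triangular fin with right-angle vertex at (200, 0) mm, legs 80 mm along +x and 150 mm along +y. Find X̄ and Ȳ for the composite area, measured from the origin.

Part | A | x̄ᵢ | ȳᵢ | A·x̄ᵢ | A·ȳᵢ
rectangular body | 34000.00 | 100.00 | 85.00 | 3400000.00 | 2890000.00
semicircular top | 15707.96 | 100.00 | 212.44 | 1570796.33 | 3337020.42
triangular fin | 6000.00 | 226.67 | 50.00 | 1360000.00 | 300000.00
Σ | 55707.96 |  |  | 6330796.33 | 6527020.42
X̄ = 6330796.33 / 55707.96 = 113.64 mm
Ȳ = 6527020.42 / 55707.96 = 117.16 mm

X̄ = 113.64 mm, Ȳ = 117.16 mm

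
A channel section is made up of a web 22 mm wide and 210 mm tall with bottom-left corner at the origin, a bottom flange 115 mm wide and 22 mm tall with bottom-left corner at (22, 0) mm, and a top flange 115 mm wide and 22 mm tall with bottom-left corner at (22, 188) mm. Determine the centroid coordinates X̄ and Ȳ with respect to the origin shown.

X̄ = 46.81 mm, Ȳ = 105.00 mm

Part | A | x̄ᵢ | ȳᵢ | A·x̄ᵢ | A·ȳᵢ
web | 4620.00 | 11.00 | 105.00 | 50820.00 | 485100.00
bottom flange | 2530.00 | 79.50 | 11.00 | 201135.00 | 27830.00
top flange | 2530.00 | 79.50 | 199.00 | 201135.00 | 503470.00
Σ | 9680.00 |  |  | 453090.00 | 1016400.00
X̄ = 453090.00 / 9680.00 = 46.81 mm
Ȳ = 1016400.00 / 9680.00 = 105.00 mm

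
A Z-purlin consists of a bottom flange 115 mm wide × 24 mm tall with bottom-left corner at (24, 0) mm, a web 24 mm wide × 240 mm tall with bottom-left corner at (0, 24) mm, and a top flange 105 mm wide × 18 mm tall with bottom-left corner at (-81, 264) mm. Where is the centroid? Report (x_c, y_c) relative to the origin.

x_c = 23.07 mm, y_c = 132.42 mm

Part | A | x̄ᵢ | ȳᵢ | A·x̄ᵢ | A·ȳᵢ
bottom flange | 2760.00 | 81.50 | 12.00 | 224940.00 | 33120.00
web | 5760.00 | 12.00 | 144.00 | 69120.00 | 829440.00
top flange | 1890.00 | -28.50 | 273.00 | -53865.00 | 515970.00
Σ | 10410.00 |  |  | 240195.00 | 1378530.00
x_c = 240195.00 / 10410.00 = 23.07 mm
y_c = 1378530.00 / 10410.00 = 132.42 mm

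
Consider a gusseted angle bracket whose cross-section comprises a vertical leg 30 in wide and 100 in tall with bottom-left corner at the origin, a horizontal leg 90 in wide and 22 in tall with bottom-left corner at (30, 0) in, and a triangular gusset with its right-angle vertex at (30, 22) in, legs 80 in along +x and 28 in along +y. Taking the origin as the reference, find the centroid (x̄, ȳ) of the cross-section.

vertical leg: A = 30 × 100 = 3000.00, centroid at (15.00, 50.00).
horizontal leg: A = 90 × 22 = 1980.00, centroid at (75.00, 11.00).
gusset: A = ½·80·28 = 1120.00, centroid at (56.67, 31.33).
ΣA = 6100.00 in²
ΣAx̄ = (3000.00)(15.00) + (1980.00)(75.00) + (1120.00)(56.67) = 256966.67 in³
ΣAȳ = (3000.00)(50.00) + (1980.00)(11.00) + (1120.00)(31.33) = 206873.33 in³
x̄ = 256966.67 / 6100.00 = 42.13 in
ȳ = 206873.33 / 6100.00 = 33.91 in

x̄ = 42.13 in, ȳ = 33.91 in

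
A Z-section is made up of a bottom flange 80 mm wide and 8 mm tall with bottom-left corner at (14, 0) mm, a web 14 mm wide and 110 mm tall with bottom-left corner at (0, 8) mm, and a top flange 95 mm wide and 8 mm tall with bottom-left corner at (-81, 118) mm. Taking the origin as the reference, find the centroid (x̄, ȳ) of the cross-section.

Part | A | x̄ᵢ | ȳᵢ | A·x̄ᵢ | A·ȳᵢ
bottom flange | 640.00 | 54.00 | 4.00 | 34560.00 | 2560.00
web | 1540.00 | 7.00 | 63.00 | 10780.00 | 97020.00
top flange | 760.00 | -33.50 | 122.00 | -25460.00 | 92720.00
Σ | 2940.00 |  |  | 19880.00 | 192300.00
x̄ = 19880.00 / 2940.00 = 6.76 mm
ȳ = 192300.00 / 2940.00 = 65.41 mm

x̄ = 6.76 mm, ȳ = 65.41 mm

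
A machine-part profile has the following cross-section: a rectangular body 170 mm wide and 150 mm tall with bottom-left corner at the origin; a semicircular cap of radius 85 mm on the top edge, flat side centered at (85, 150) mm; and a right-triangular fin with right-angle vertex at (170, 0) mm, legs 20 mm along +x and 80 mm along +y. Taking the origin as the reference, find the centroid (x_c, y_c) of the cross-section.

x_c = 86.95 mm, y_c = 107.46 mm

rectangular body: A = 170 × 150 = 25500.00, centroid at (85.00, 75.00).
semicircular top: A = ½π·85² = 11349.00, centroid at (85.00, 186.08).
triangular fin: A = ½·20·80 = 800.00, centroid at (176.67, 26.67).
ΣA = 37649.00 mm²
ΣAx_c = (25500.00)(85.00) + (11349.00)(85.00) + (800.00)(176.67) = 3273498.63 mm³
ΣAy_c = (25500.00)(75.00) + (11349.00)(186.08) + (800.00)(26.67) = 4045600.52 mm³
x_c = 3273498.63 / 37649.00 = 86.95 mm
y_c = 4045600.52 / 37649.00 = 107.46 mm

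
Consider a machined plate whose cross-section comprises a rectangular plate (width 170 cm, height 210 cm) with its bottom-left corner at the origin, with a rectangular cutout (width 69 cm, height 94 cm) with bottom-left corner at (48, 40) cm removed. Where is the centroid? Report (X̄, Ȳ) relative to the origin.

plate: A = 170 × 210 = 35700.00, centroid at (85.00, 105.00).
hole: A = −(69 × 94) = -6486.00, centroid at (82.50, 87.00).
ΣA = 29214.00 cm²
ΣAX̄ = (35700.00)(85.00) + (-6486.00)(82.50) = 2499405.00 cm³
ΣAȲ = (35700.00)(105.00) + (-6486.00)(87.00) = 3184218.00 cm³
X̄ = 2499405.00 / 29214.00 = 85.56 cm
Ȳ = 3184218.00 / 29214.00 = 109.00 cm

X̄ = 85.56 cm, Ȳ = 109.00 cm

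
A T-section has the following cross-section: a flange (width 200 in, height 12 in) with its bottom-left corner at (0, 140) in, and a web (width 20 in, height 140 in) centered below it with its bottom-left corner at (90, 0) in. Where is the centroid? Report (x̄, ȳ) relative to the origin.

x̄ = 100.00 in, ȳ = 105.08 in

web: A = 20 × 140 = 2800.00, centroid at (100.00, 70.00).
flange: A = 200 × 12 = 2400.00, centroid at (100.00, 146.00).
ΣA = 5200.00 in²
ΣAx̄ = (2800.00)(100.00) + (2400.00)(100.00) = 520000.00 in³
ΣAȳ = (2800.00)(70.00) + (2400.00)(146.00) = 546400.00 in³
x̄ = 520000.00 / 5200.00 = 100.00 in
ȳ = 546400.00 / 5200.00 = 105.08 in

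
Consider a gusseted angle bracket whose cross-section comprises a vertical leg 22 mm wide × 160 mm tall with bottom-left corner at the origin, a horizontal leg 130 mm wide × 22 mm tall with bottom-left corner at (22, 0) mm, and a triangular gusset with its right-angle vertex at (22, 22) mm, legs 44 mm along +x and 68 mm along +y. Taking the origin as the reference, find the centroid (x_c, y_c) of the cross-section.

vertical leg: A = 22 × 160 = 3520.00, centroid at (11.00, 80.00).
horizontal leg: A = 130 × 22 = 2860.00, centroid at (87.00, 11.00).
gusset: A = ½·44·68 = 1496.00, centroid at (36.67, 44.67).
ΣA = 7876.00 mm²
ΣAx_c = (3520.00)(11.00) + (2860.00)(87.00) + (1496.00)(36.67) = 342393.33 mm³
ΣAy_c = (3520.00)(80.00) + (2860.00)(11.00) + (1496.00)(44.67) = 379881.33 mm³
x_c = 342393.33 / 7876.00 = 43.47 mm
y_c = 379881.33 / 7876.00 = 48.23 mm

x_c = 43.47 mm, y_c = 48.23 mm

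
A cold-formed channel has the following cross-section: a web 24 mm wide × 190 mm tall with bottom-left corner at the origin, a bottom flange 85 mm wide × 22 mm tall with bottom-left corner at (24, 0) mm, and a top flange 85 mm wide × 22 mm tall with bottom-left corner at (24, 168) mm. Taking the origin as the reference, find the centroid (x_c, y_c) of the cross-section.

x_c = 36.56 mm, y_c = 95.00 mm

web: A = 24 × 190 = 4560.00, centroid at (12.00, 95.00).
bottom flange: A = 85 × 22 = 1870.00, centroid at (66.50, 11.00).
top flange: A = 85 × 22 = 1870.00, centroid at (66.50, 179.00).
ΣA = 8300.00 mm²
ΣAx_c = (4560.00)(12.00) + (1870.00)(66.50) + (1870.00)(66.50) = 303430.00 mm³
ΣAy_c = (4560.00)(95.00) + (1870.00)(11.00) + (1870.00)(179.00) = 788500.00 mm³
x_c = 303430.00 / 8300.00 = 36.56 mm
y_c = 788500.00 / 8300.00 = 95.00 mm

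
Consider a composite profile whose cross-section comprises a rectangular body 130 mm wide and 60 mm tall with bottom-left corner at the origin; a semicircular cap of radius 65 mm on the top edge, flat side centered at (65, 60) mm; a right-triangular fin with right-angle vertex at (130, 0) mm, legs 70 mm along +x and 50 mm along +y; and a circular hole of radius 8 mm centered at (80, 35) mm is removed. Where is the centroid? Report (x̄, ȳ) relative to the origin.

rectangular body: A = 130 × 60 = 7800.00, centroid at (65.00, 30.00).
semicircular top: A = ½π·65² = 6636.61, centroid at (65.00, 87.59).
triangular fin: A = ½·70·50 = 1750.00, centroid at (153.33, 16.67).
hole: A = −π·8² = -201.06, centroid at (80.00, 35.00).
ΣA = 15985.55 mm²
ΣAx̄ = (7800.00)(65.00) + (6636.61)(65.00) + (1750.00)(153.33) + (-201.06)(80.00) = 1190628.32 mm³
ΣAȳ = (7800.00)(30.00) + (6636.61)(87.59) + (1750.00)(16.67) + (-201.06)(35.00) = 837409.70 mm³
x̄ = 1190628.32 / 15985.55 = 74.48 mm
ȳ = 837409.70 / 15985.55 = 52.39 mm

x̄ = 74.48 mm, ȳ = 52.39 mm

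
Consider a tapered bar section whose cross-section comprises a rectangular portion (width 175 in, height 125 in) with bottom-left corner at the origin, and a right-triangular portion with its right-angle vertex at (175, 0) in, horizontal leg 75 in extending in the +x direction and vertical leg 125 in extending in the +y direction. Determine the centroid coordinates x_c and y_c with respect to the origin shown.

rectangular portion: A = 175 × 125 = 21875.00, centroid at (87.50, 62.50).
triangular portion: A = ½·75·125 = 4687.50, centroid at (200.00, 41.67).
ΣA = 26562.50 in²
ΣAx_c = (21875.00)(87.50) + (4687.50)(200.00) = 2851562.50 in³
ΣAy_c = (21875.00)(62.50) + (4687.50)(41.67) = 1562500.00 in³
x_c = 2851562.50 / 26562.50 = 107.35 in
y_c = 1562500.00 / 26562.50 = 58.82 in

x_c = 107.35 in, y_c = 58.82 in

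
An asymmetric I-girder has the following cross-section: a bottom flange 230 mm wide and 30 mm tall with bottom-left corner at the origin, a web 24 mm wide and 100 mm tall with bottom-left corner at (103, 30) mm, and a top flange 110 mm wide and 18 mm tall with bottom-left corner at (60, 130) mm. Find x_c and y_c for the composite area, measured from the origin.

bottom flange: A = 230 × 30 = 6900.00, centroid at (115.00, 15.00).
web: A = 24 × 100 = 2400.00, centroid at (115.00, 80.00).
top flange: A = 110 × 18 = 1980.00, centroid at (115.00, 139.00).
ΣA = 11280.00 mm², ΣAx_c = 1297200.00 mm³, ΣAy_c = 570720.00 mm³.
x_c = 1297200.00/11280.00 = 115.00 mm; y_c = 570720.00/11280.00 = 50.60 mm.

x_c = 115.00 mm, y_c = 50.60 mm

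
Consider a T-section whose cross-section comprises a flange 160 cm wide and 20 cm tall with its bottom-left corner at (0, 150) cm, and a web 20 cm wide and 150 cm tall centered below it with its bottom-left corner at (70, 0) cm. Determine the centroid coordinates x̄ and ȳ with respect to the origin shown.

x̄ = 80.00 cm, ȳ = 118.87 cm

web: A = 20 × 150 = 3000.00, centroid at (80.00, 75.00).
flange: A = 160 × 20 = 3200.00, centroid at (80.00, 160.00).
ΣA = 6200.00 cm², ΣAx̄ = 496000.00 cm³, ΣAȳ = 737000.00 cm³.
x̄ = 496000.00/6200.00 = 80.00 cm; ȳ = 737000.00/6200.00 = 118.87 cm.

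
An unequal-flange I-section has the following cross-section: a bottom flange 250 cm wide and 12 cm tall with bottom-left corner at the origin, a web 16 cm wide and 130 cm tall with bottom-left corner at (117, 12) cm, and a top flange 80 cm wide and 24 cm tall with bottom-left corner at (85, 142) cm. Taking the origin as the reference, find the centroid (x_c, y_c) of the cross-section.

x_c = 125.00 cm, y_c = 67.69 cm

bottom flange: A = 250 × 12 = 3000.00, centroid at (125.00, 6.00).
web: A = 16 × 130 = 2080.00, centroid at (125.00, 77.00).
top flange: A = 80 × 24 = 1920.00, centroid at (125.00, 154.00).
ΣA = 7000.00 cm²
ΣAx_c = (3000.00)(125.00) + (2080.00)(125.00) + (1920.00)(125.00) = 875000.00 cm³
ΣAy_c = (3000.00)(6.00) + (2080.00)(77.00) + (1920.00)(154.00) = 473840.00 cm³
x_c = 875000.00 / 7000.00 = 125.00 cm
y_c = 473840.00 / 7000.00 = 67.69 cm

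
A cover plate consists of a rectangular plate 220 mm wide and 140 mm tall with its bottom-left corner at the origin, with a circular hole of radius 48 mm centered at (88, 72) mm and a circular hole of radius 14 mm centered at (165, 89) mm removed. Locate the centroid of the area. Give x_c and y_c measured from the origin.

x_c = 115.46 mm, y_c = 68.86 mm

plate: A = 220 × 140 = 30800.00, centroid at (110.00, 70.00).
hole 1: A = −π·48² = -7238.23, centroid at (88.00, 72.00).
hole 2: A = −π·14² = -615.75, centroid at (165.00, 89.00).
ΣA = 22946.02 mm²
ΣAx_c = (30800.00)(110.00) + (-7238.23)(88.00) + (-615.75)(165.00) = 2649436.70 mm³
ΣAy_c = (30800.00)(70.00) + (-7238.23)(72.00) + (-615.75)(89.00) = 1580045.54 mm³
x_c = 2649436.70 / 22946.02 = 115.46 mm
y_c = 1580045.54 / 22946.02 = 68.86 mm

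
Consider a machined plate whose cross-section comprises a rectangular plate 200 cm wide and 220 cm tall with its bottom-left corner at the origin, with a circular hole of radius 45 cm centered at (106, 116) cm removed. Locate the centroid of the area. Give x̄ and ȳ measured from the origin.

x̄ = 98.99 cm, ȳ = 108.99 cm

Part | A | x̄ᵢ | ȳᵢ | A·x̄ᵢ | A·ȳᵢ
plate | 44000.00 | 100.00 | 110.00 | 4400000.00 | 4840000.00
hole | -6361.73 | 106.00 | 116.00 | -674342.86 | -737960.11
Σ | 37638.27 |  |  | 3725657.14 | 4102039.89
x̄ = 3725657.14 / 37638.27 = 98.99 cm
ȳ = 4102039.89 / 37638.27 = 108.99 cm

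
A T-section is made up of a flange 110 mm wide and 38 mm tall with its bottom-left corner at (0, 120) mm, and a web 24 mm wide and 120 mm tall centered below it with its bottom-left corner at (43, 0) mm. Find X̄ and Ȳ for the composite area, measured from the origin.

X̄ = 55.00 mm, Ȳ = 106.77 mm

web: A = 24 × 120 = 2880.00, centroid at (55.00, 60.00).
flange: A = 110 × 38 = 4180.00, centroid at (55.00, 139.00).
ΣA = 7060.00 mm², ΣAX̄ = 388300.00 mm³, ΣAȲ = 753820.00 mm³.
X̄ = 388300.00/7060.00 = 55.00 mm; Ȳ = 753820.00/7060.00 = 106.77 mm.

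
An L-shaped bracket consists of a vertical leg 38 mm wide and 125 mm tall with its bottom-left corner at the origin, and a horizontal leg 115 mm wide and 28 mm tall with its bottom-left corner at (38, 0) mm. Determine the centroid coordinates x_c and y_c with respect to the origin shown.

x_c = 49.91 mm, y_c = 42.91 mm

vertical leg: A = 38 × 125 = 4750.00, centroid at (19.00, 62.50).
horizontal leg: A = 115 × 28 = 3220.00, centroid at (95.50, 14.00).
ΣA = 7970.00 mm²
ΣAx_c = (4750.00)(19.00) + (3220.00)(95.50) = 397760.00 mm³
ΣAy_c = (4750.00)(62.50) + (3220.00)(14.00) = 341955.00 mm³
x_c = 397760.00 / 7970.00 = 49.91 mm
y_c = 341955.00 / 7970.00 = 42.91 mm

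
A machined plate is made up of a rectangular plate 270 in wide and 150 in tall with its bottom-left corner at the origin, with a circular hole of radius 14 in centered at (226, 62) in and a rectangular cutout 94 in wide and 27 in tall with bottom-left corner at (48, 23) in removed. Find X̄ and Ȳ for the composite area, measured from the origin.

Part | A | x̄ᵢ | ȳᵢ | A·x̄ᵢ | A·ȳᵢ
plate | 40500.00 | 135.00 | 75.00 | 5467500.00 | 3037500.00
hole 1 | -615.75 | 226.00 | 62.00 | -139159.99 | -38176.63
hole 2 | -2538.00 | 95.00 | 36.50 | -241110.00 | -92637.00
Σ | 37346.25 |  |  | 5087230.01 | 2906686.37
X̄ = 5087230.01 / 37346.25 = 136.22 in
Ȳ = 2906686.37 / 37346.25 = 77.83 in

X̄ = 136.22 in, Ȳ = 77.83 in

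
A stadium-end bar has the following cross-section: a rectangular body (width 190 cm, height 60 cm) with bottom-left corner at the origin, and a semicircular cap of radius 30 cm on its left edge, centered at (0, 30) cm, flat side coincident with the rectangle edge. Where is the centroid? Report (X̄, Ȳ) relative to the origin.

X̄ = 83.11 cm, Ȳ = 30.00 cm

rectangular body: A = 190 × 60 = 11400.00, centroid at (95.00, 30.00).
semicircular end: A = ½π·30² = 1413.72, centroid at (-12.73, 30.00).
ΣA = 12813.72 cm²
ΣAX̄ = (11400.00)(95.00) + (1413.72)(-12.73) = 1065000.00 cm³
ΣAȲ = (11400.00)(30.00) + (1413.72)(30.00) = 384411.50 cm³
X̄ = 1065000.00 / 12813.72 = 83.11 cm
Ȳ = 384411.50 / 12813.72 = 30.00 cm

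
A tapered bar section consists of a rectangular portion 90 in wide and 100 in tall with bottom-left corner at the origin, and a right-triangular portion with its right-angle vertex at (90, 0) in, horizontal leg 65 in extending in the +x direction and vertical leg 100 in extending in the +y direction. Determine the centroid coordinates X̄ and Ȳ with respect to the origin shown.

rectangular portion: A = 90 × 100 = 9000.00, centroid at (45.00, 50.00).
triangular portion: A = ½·65·100 = 3250.00, centroid at (111.67, 33.33).
ΣA = 12250.00 in², ΣAX̄ = 767916.67 in³, ΣAȲ = 558333.33 in³.
X̄ = 767916.67/12250.00 = 62.69 in; Ȳ = 558333.33/12250.00 = 45.58 in.

X̄ = 62.69 in, Ȳ = 45.58 in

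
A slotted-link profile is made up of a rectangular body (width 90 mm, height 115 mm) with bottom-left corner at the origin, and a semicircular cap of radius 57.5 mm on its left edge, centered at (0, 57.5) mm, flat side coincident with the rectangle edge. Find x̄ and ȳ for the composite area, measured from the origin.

Part | A | x̄ᵢ | ȳᵢ | A·x̄ᵢ | A·ȳᵢ
rectangular body | 10350.00 | 45.00 | 57.50 | 465750.00 | 595125.00
semicircular end | 5193.45 | -24.40 | 57.50 | -126739.58 | 298623.11
Σ | 15543.45 |  |  | 339010.42 | 893748.11
x̄ = 339010.42 / 15543.45 = 21.81 mm
ȳ = 893748.11 / 15543.45 = 57.50 mm

x̄ = 21.81 mm, ȳ = 57.50 mm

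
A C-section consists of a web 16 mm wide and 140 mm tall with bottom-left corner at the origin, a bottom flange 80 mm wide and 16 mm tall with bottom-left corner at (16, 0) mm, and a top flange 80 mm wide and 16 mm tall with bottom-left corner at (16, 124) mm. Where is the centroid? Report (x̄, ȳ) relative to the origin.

x̄ = 33.60 mm, ȳ = 70.00 mm

web: A = 16 × 140 = 2240.00, centroid at (8.00, 70.00).
bottom flange: A = 80 × 16 = 1280.00, centroid at (56.00, 8.00).
top flange: A = 80 × 16 = 1280.00, centroid at (56.00, 132.00).
ΣA = 4800.00 mm², ΣAx̄ = 161280.00 mm³, ΣAȳ = 336000.00 mm³.
x̄ = 161280.00/4800.00 = 33.60 mm; ȳ = 336000.00/4800.00 = 70.00 mm.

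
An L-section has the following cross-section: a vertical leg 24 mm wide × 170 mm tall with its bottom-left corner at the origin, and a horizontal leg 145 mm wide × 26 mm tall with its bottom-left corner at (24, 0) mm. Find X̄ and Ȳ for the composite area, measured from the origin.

vertical leg: A = 24 × 170 = 4080.00, centroid at (12.00, 85.00).
horizontal leg: A = 145 × 26 = 3770.00, centroid at (96.50, 13.00).
ΣA = 7850.00 mm²
ΣAX̄ = (4080.00)(12.00) + (3770.00)(96.50) = 412765.00 mm³
ΣAȲ = (4080.00)(85.00) + (3770.00)(13.00) = 395810.00 mm³
X̄ = 412765.00 / 7850.00 = 52.58 mm
Ȳ = 395810.00 / 7850.00 = 50.42 mm

X̄ = 52.58 mm, Ȳ = 50.42 mm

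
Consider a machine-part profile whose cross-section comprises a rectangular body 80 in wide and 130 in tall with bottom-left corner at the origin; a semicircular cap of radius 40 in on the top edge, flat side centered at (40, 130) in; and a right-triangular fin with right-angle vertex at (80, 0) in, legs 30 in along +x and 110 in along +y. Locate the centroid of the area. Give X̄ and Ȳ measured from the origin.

X̄ = 45.66 in, Ȳ = 75.94 in

rectangular body: A = 80 × 130 = 10400.00, centroid at (40.00, 65.00).
semicircular top: A = ½π·40² = 2513.27, centroid at (40.00, 146.98).
triangular fin: A = ½·30·110 = 1650.00, centroid at (90.00, 36.67).
ΣA = 14563.27 in², ΣAX̄ = 665030.96 in³, ΣAȲ = 1105892.30 in³.
X̄ = 665030.96/14563.27 = 45.66 in; Ȳ = 1105892.30/14563.27 = 75.94 in.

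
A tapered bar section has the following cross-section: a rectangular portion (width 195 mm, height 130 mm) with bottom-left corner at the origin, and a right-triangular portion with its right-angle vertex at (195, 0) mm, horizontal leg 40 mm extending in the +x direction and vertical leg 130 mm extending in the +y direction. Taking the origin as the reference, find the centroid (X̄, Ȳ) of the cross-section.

X̄ = 107.81 mm, Ȳ = 62.98 mm

Part | A | x̄ᵢ | ȳᵢ | A·x̄ᵢ | A·ȳᵢ
rectangular portion | 25350.00 | 97.50 | 65.00 | 2471625.00 | 1647750.00
triangular portion | 2600.00 | 208.33 | 43.33 | 541666.67 | 112666.67
Σ | 27950.00 |  |  | 3013291.67 | 1760416.67
X̄ = 3013291.67 / 27950.00 = 107.81 mm
Ȳ = 1760416.67 / 27950.00 = 62.98 mm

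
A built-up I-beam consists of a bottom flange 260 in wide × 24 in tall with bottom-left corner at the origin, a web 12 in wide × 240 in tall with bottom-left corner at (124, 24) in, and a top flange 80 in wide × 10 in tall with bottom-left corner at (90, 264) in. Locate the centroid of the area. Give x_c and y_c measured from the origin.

x_c = 130.00 in, y_c = 71.05 in

bottom flange: A = 260 × 24 = 6240.00, centroid at (130.00, 12.00).
web: A = 12 × 240 = 2880.00, centroid at (130.00, 144.00).
top flange: A = 80 × 10 = 800.00, centroid at (130.00, 269.00).
ΣA = 9920.00 in², ΣAx_c = 1289600.00 in³, ΣAy_c = 704800.00 in³.
x_c = 1289600.00/9920.00 = 130.00 in; y_c = 704800.00/9920.00 = 71.05 in.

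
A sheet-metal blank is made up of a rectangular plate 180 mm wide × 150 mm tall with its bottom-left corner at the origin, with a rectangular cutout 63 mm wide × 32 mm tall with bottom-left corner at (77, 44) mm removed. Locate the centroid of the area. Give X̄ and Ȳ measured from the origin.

plate: A = 180 × 150 = 27000.00, centroid at (90.00, 75.00).
hole: A = −(63 × 32) = -2016.00, centroid at (108.50, 60.00).
ΣA = 24984.00 mm²
ΣAX̄ = (27000.00)(90.00) + (-2016.00)(108.50) = 2211264.00 mm³
ΣAȲ = (27000.00)(75.00) + (-2016.00)(60.00) = 1904040.00 mm³
X̄ = 2211264.00 / 24984.00 = 88.51 mm
Ȳ = 1904040.00 / 24984.00 = 76.21 mm

X̄ = 88.51 mm, Ȳ = 76.21 mm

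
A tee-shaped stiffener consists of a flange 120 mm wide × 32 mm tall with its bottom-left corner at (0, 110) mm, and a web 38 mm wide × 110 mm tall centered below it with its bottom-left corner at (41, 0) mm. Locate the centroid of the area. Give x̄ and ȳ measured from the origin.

web: A = 38 × 110 = 4180.00, centroid at (60.00, 55.00).
flange: A = 120 × 32 = 3840.00, centroid at (60.00, 126.00).
ΣA = 8020.00 mm²
ΣAx̄ = (4180.00)(60.00) + (3840.00)(60.00) = 481200.00 mm³
ΣAȳ = (4180.00)(55.00) + (3840.00)(126.00) = 713740.00 mm³
x̄ = 481200.00 / 8020.00 = 60.00 mm
ȳ = 713740.00 / 8020.00 = 89.00 mm

x̄ = 60.00 mm, ȳ = 89.00 mm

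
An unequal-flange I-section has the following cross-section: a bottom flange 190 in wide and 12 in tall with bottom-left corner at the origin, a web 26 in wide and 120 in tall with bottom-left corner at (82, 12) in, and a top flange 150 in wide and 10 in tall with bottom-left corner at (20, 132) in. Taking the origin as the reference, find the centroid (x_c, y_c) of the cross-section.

Part | A | x̄ᵢ | ȳᵢ | A·x̄ᵢ | A·ȳᵢ
bottom flange | 2280.00 | 95.00 | 6.00 | 216600.00 | 13680.00
web | 3120.00 | 95.00 | 72.00 | 296400.00 | 224640.00
top flange | 1500.00 | 95.00 | 137.00 | 142500.00 | 205500.00
Σ | 6900.00 |  |  | 655500.00 | 443820.00
x_c = 655500.00 / 6900.00 = 95.00 in
y_c = 443820.00 / 6900.00 = 64.32 in

x_c = 95.00 in, y_c = 64.32 in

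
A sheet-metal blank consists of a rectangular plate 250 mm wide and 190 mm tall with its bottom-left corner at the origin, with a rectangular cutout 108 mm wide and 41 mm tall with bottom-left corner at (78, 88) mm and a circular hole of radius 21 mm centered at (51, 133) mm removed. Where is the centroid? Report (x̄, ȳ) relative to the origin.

plate: A = 250 × 190 = 47500.00, centroid at (125.00, 95.00).
hole 1: A = −(108 × 41) = -4428.00, centroid at (132.00, 108.50).
hole 2: A = −π·21² = -1385.44, centroid at (51.00, 133.00).
ΣA = 41686.56 mm², ΣAx̄ = 5282346.44 mm³, ΣAȳ = 3847798.17 mm³.
x̄ = 5282346.44/41686.56 = 126.72 mm; ȳ = 3847798.17/41686.56 = 92.30 mm.

x̄ = 126.72 mm, ȳ = 92.30 mm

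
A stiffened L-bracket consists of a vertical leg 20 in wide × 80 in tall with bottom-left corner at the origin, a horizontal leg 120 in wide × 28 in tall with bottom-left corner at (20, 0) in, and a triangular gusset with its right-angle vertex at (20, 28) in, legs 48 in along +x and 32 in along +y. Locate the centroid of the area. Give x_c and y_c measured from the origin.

x_c = 54.55 in, y_c = 24.57 in

Part | A | x̄ᵢ | ȳᵢ | A·x̄ᵢ | A·ȳᵢ
vertical leg | 1600.00 | 10.00 | 40.00 | 16000.00 | 64000.00
horizontal leg | 3360.00 | 80.00 | 14.00 | 268800.00 | 47040.00
gusset | 768.00 | 36.00 | 38.67 | 27648.00 | 29696.00
Σ | 5728.00 |  |  | 312448.00 | 140736.00
x_c = 312448.00 / 5728.00 = 54.55 in
y_c = 140736.00 / 5728.00 = 24.57 in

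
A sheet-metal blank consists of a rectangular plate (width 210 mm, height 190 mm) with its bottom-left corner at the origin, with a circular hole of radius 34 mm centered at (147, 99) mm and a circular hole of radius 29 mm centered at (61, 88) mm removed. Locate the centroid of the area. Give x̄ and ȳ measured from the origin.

x̄ = 103.92 mm, ȳ = 95.12 mm

Part | A | x̄ᵢ | ȳᵢ | A·x̄ᵢ | A·ȳᵢ
plate | 39900.00 | 105.00 | 95.00 | 4189500.00 | 3790500.00
hole 1 | -3631.68 | 147.00 | 99.00 | -533857.12 | -359536.43
hole 2 | -2642.08 | 61.00 | 88.00 | -161166.84 | -232502.99
Σ | 33626.24 |  |  | 3494476.03 | 3198460.58
x̄ = 3494476.03 / 33626.24 = 103.92 mm
ȳ = 3198460.58 / 33626.24 = 95.12 mm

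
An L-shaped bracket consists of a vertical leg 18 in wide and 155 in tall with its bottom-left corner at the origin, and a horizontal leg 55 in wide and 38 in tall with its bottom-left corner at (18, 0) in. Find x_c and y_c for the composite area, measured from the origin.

Part | A | x̄ᵢ | ȳᵢ | A·x̄ᵢ | A·ȳᵢ
vertical leg | 2790.00 | 9.00 | 77.50 | 25110.00 | 216225.00
horizontal leg | 2090.00 | 45.50 | 19.00 | 95095.00 | 39710.00
Σ | 4880.00 |  |  | 120205.00 | 255935.00
x_c = 120205.00 / 4880.00 = 24.63 in
y_c = 255935.00 / 4880.00 = 52.45 in

x_c = 24.63 in, y_c = 52.45 in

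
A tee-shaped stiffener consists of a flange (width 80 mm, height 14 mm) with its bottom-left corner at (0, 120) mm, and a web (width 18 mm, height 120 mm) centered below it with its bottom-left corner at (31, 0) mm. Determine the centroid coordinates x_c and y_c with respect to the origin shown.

web: A = 18 × 120 = 2160.00, centroid at (40.00, 60.00).
flange: A = 80 × 14 = 1120.00, centroid at (40.00, 127.00).
ΣA = 3280.00 mm², ΣAx_c = 131200.00 mm³, ΣAy_c = 271840.00 mm³.
x_c = 131200.00/3280.00 = 40.00 mm; y_c = 271840.00/3280.00 = 82.88 mm.

x_c = 40.00 mm, y_c = 82.88 mm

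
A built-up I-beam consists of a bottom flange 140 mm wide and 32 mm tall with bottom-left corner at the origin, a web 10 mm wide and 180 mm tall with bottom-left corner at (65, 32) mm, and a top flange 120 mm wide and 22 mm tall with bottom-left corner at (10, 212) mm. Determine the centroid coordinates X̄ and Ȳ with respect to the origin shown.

Part | A | x̄ᵢ | ȳᵢ | A·x̄ᵢ | A·ȳᵢ
bottom flange | 4480.00 | 70.00 | 16.00 | 313600.00 | 71680.00
web | 1800.00 | 70.00 | 122.00 | 126000.00 | 219600.00
top flange | 2640.00 | 70.00 | 223.00 | 184800.00 | 588720.00
Σ | 8920.00 |  |  | 624400.00 | 880000.00
X̄ = 624400.00 / 8920.00 = 70.00 mm
Ȳ = 880000.00 / 8920.00 = 98.65 mm

X̄ = 70.00 mm, Ȳ = 98.65 mm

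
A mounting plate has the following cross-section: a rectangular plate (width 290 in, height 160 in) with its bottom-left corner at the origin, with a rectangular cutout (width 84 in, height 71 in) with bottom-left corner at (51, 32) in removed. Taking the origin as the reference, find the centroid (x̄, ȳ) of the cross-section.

plate: A = 290 × 160 = 46400.00, centroid at (145.00, 80.00).
hole: A = −(84 × 71) = -5964.00, centroid at (93.00, 67.50).
ΣA = 40436.00 in²
ΣAx̄ = (46400.00)(145.00) + (-5964.00)(93.00) = 6173348.00 in³
ΣAȳ = (46400.00)(80.00) + (-5964.00)(67.50) = 3309430.00 in³
x̄ = 6173348.00 / 40436.00 = 152.67 in
ȳ = 3309430.00 / 40436.00 = 81.84 in

x̄ = 152.67 in, ȳ = 81.84 in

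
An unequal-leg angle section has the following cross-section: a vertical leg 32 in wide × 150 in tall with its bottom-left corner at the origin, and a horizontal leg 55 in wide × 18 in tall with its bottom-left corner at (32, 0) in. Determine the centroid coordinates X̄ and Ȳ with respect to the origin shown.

Part | A | x̄ᵢ | ȳᵢ | A·x̄ᵢ | A·ȳᵢ
vertical leg | 4800.00 | 16.00 | 75.00 | 76800.00 | 360000.00
horizontal leg | 990.00 | 59.50 | 9.00 | 58905.00 | 8910.00
Σ | 5790.00 |  |  | 135705.00 | 368910.00
X̄ = 135705.00 / 5790.00 = 23.44 in
Ȳ = 368910.00 / 5790.00 = 63.72 in

X̄ = 23.44 in, Ȳ = 63.72 in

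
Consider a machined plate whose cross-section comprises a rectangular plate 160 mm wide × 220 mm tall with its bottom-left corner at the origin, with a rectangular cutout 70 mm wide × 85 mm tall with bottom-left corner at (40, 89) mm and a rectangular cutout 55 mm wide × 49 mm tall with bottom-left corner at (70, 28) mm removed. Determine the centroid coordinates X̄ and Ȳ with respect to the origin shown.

X̄ = 79.34 mm, Ȳ = 111.02 mm

plate: A = 160 × 220 = 35200.00, centroid at (80.00, 110.00).
hole 1: A = −(70 × 85) = -5950.00, centroid at (75.00, 131.50).
hole 2: A = −(55 × 49) = -2695.00, centroid at (97.50, 52.50).
ΣA = 26555.00 mm², ΣAX̄ = 2106987.50 mm³, ΣAȲ = 2948087.50 mm³.
X̄ = 2106987.50/26555.00 = 79.34 mm; Ȳ = 2948087.50/26555.00 = 111.02 mm.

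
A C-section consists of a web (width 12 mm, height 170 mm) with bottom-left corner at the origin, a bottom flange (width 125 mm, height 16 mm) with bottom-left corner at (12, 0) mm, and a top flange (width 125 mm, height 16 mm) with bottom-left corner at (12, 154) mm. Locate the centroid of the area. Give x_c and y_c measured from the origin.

web: A = 12 × 170 = 2040.00, centroid at (6.00, 85.00).
bottom flange: A = 125 × 16 = 2000.00, centroid at (74.50, 8.00).
top flange: A = 125 × 16 = 2000.00, centroid at (74.50, 162.00).
ΣA = 6040.00 mm²
ΣAx_c = (2040.00)(6.00) + (2000.00)(74.50) + (2000.00)(74.50) = 310240.00 mm³
ΣAy_c = (2040.00)(85.00) + (2000.00)(8.00) + (2000.00)(162.00) = 513400.00 mm³
x_c = 310240.00 / 6040.00 = 51.36 mm
y_c = 513400.00 / 6040.00 = 85.00 mm

x_c = 51.36 mm, y_c = 85.00 mm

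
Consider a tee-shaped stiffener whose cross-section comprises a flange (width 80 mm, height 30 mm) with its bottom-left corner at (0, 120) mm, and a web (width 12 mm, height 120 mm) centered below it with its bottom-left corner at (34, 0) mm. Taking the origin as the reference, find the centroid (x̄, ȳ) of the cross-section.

Part | A | x̄ᵢ | ȳᵢ | A·x̄ᵢ | A·ȳᵢ
web | 1440.00 | 40.00 | 60.00 | 57600.00 | 86400.00
flange | 2400.00 | 40.00 | 135.00 | 96000.00 | 324000.00
Σ | 3840.00 |  |  | 153600.00 | 410400.00
x̄ = 153600.00 / 3840.00 = 40.00 mm
ȳ = 410400.00 / 3840.00 = 106.88 mm

x̄ = 40.00 mm, ȳ = 106.88 mm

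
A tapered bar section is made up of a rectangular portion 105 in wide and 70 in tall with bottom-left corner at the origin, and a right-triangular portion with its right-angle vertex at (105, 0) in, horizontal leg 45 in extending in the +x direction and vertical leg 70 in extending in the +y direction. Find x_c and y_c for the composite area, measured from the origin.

rectangular portion: A = 105 × 70 = 7350.00, centroid at (52.50, 35.00).
triangular portion: A = ½·45·70 = 1575.00, centroid at (120.00, 23.33).
ΣA = 8925.00 in²
ΣAx_c = (7350.00)(52.50) + (1575.00)(120.00) = 574875.00 in³
ΣAy_c = (7350.00)(35.00) + (1575.00)(23.33) = 294000.00 in³
x_c = 574875.00 / 8925.00 = 64.41 in
y_c = 294000.00 / 8925.00 = 32.94 in

x_c = 64.41 in, y_c = 32.94 in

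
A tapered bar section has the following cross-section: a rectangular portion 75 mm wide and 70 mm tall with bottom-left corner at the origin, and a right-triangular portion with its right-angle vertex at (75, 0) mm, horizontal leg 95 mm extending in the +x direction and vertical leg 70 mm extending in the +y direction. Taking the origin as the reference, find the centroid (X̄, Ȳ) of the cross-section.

X̄ = 64.32 mm, Ȳ = 30.48 mm

rectangular portion: A = 75 × 70 = 5250.00, centroid at (37.50, 35.00).
triangular portion: A = ½·95·70 = 3325.00, centroid at (106.67, 23.33).
ΣA = 8575.00 mm²
ΣAX̄ = (5250.00)(37.50) + (3325.00)(106.67) = 551541.67 mm³
ΣAȲ = (5250.00)(35.00) + (3325.00)(23.33) = 261333.33 mm³
X̄ = 551541.67 / 8575.00 = 64.32 mm
Ȳ = 261333.33 / 8575.00 = 30.48 mm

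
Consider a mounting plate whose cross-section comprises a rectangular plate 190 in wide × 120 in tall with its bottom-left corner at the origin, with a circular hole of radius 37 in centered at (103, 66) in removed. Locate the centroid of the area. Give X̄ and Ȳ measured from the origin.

X̄ = 93.14 in, Ȳ = 58.61 in

plate: A = 190 × 120 = 22800.00, centroid at (95.00, 60.00).
hole: A = −π·37² = -4300.84, centroid at (103.00, 66.00).
ΣA = 18499.16 in², ΣAX̄ = 1723013.44 in³, ΣAȲ = 1084144.54 in³.
X̄ = 1723013.44/18499.16 = 93.14 in; Ȳ = 1084144.54/18499.16 = 58.61 in.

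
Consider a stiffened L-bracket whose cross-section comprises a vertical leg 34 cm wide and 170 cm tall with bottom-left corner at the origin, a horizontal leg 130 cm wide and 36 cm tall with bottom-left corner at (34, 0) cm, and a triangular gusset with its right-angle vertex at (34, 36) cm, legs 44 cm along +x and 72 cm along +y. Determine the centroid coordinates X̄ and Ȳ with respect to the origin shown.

vertical leg: A = 34 × 170 = 5780.00, centroid at (17.00, 85.00).
horizontal leg: A = 130 × 36 = 4680.00, centroid at (99.00, 18.00).
gusset: A = ½·44·72 = 1584.00, centroid at (48.67, 60.00).
ΣA = 12044.00 cm², ΣAX̄ = 638668.00 cm³, ΣAȲ = 670580.00 cm³.
X̄ = 638668.00/12044.00 = 53.03 cm; Ȳ = 670580.00/12044.00 = 55.68 cm.

X̄ = 53.03 cm, Ȳ = 55.68 cm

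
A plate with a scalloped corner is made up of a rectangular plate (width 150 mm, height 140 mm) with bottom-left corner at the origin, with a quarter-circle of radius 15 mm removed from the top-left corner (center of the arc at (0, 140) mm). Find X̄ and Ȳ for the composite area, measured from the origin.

X̄ = 75.58 mm, Ȳ = 69.46 mm

Part | A | x̄ᵢ | ȳᵢ | A·x̄ᵢ | A·ȳᵢ
plate | 21000.00 | 75.00 | 70.00 | 1575000.00 | 1470000.00
removed quarter-circle | -176.71 | 6.37 | 133.63 | -1125.00 | -23615.04
Σ | 20823.29 |  |  | 1573875.00 | 1446384.96
X̄ = 1573875.00 / 20823.29 = 75.58 mm
Ȳ = 1446384.96 / 20823.29 = 69.46 mm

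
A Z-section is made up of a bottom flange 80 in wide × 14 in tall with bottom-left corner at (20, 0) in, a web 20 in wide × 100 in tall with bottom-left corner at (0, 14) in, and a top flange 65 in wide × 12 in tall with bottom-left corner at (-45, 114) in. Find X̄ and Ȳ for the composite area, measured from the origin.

bottom flange: A = 80 × 14 = 1120.00, centroid at (60.00, 7.00).
web: A = 20 × 100 = 2000.00, centroid at (10.00, 64.00).
top flange: A = 65 × 12 = 780.00, centroid at (-12.50, 120.00).
ΣA = 3900.00 in²
ΣAX̄ = (1120.00)(60.00) + (2000.00)(10.00) + (780.00)(-12.50) = 77450.00 in³
ΣAȲ = (1120.00)(7.00) + (2000.00)(64.00) + (780.00)(120.00) = 229440.00 in³
X̄ = 77450.00 / 3900.00 = 19.86 in
Ȳ = 229440.00 / 3900.00 = 58.83 in

X̄ = 19.86 in, Ȳ = 58.83 in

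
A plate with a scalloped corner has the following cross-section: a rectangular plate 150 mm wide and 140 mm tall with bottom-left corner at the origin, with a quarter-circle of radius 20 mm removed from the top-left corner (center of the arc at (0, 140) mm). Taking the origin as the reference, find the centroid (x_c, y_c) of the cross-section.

plate: A = 150 × 140 = 21000.00, centroid at (75.00, 70.00).
removed quarter-circle: A = −¼π·20² = -314.16, centroid at (8.49, 131.51).
ΣA = 20685.84 mm²
ΣAx_c = (21000.00)(75.00) + (-314.16)(8.49) = 1572333.33 mm³
ΣAy_c = (21000.00)(70.00) + (-314.16)(131.51) = 1428684.37 mm³
x_c = 1572333.33 / 20685.84 = 76.01 mm
y_c = 1428684.37 / 20685.84 = 69.07 mm

x_c = 76.01 mm, y_c = 69.07 mm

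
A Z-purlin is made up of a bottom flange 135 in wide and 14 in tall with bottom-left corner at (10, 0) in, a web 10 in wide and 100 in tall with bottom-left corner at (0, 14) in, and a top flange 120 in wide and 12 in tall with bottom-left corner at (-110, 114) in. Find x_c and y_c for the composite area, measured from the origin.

x_c = 18.35 in, y_c = 57.74 in

bottom flange: A = 135 × 14 = 1890.00, centroid at (77.50, 7.00).
web: A = 10 × 100 = 1000.00, centroid at (5.00, 64.00).
top flange: A = 120 × 12 = 1440.00, centroid at (-50.00, 120.00).
ΣA = 4330.00 in², ΣAx_c = 79475.00 in³, ΣAy_c = 250030.00 in³.
x_c = 79475.00/4330.00 = 18.35 in; y_c = 250030.00/4330.00 = 57.74 in.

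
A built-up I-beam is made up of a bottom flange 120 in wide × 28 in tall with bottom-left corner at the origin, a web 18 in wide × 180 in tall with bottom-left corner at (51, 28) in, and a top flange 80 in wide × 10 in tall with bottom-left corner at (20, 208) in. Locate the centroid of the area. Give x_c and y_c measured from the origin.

Part | A | x̄ᵢ | ȳᵢ | A·x̄ᵢ | A·ȳᵢ
bottom flange | 3360.00 | 60.00 | 14.00 | 201600.00 | 47040.00
web | 3240.00 | 60.00 | 118.00 | 194400.00 | 382320.00
top flange | 800.00 | 60.00 | 213.00 | 48000.00 | 170400.00
Σ | 7400.00 |  |  | 444000.00 | 599760.00
x_c = 444000.00 / 7400.00 = 60.00 in
y_c = 599760.00 / 7400.00 = 81.05 in

x_c = 60.00 in, y_c = 81.05 in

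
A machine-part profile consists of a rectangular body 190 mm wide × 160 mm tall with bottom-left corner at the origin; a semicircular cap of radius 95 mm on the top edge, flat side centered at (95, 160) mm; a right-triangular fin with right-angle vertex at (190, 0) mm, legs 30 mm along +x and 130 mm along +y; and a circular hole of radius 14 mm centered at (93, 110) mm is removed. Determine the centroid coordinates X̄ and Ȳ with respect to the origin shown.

rectangular body: A = 190 × 160 = 30400.00, centroid at (95.00, 80.00).
semicircular top: A = ½π·95² = 14176.44, centroid at (95.00, 200.32).
triangular fin: A = ½·30·130 = 1950.00, centroid at (200.00, 43.33).
hole: A = −π·14² = -615.75, centroid at (93.00, 110.00).
ΣA = 45910.68 mm²
ΣAX̄ = (30400.00)(95.00) + (14176.44)(95.00) + (1950.00)(200.00) + (-615.75)(93.00) = 4567496.55 mm³
ΣAȲ = (30400.00)(80.00) + (14176.44)(200.32) + (1950.00)(43.33) + (-615.75)(110.00) = 5288580.49 mm³
X̄ = 4567496.55 / 45910.68 = 99.49 mm
Ȳ = 5288580.49 / 45910.68 = 115.19 mm

X̄ = 99.49 mm, Ȳ = 115.19 mm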